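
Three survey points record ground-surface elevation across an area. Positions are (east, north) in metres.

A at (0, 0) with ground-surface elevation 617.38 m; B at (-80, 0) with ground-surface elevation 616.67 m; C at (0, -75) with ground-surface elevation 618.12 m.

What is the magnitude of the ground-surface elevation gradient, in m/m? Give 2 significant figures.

∂z/∂x = (616.67 − 617.38) / (-80 − 0) = +0.008875
∂z/∂y = (618.12 − 617.38) / (-75 − 0) = -0.009867
|∇f| = √(0.008875² + -0.009867²) = 0.01327 m/m

0.013 m/m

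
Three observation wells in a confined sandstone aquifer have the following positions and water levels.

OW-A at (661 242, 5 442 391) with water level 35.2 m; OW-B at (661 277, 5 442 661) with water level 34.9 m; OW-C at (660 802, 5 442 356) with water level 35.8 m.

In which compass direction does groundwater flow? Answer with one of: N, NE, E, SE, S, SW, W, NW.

Taking OW-A as reference: OW-B−OW-A = (35, 270, -0.3); OW-C−OW-A = (-440, -35, +0.6).
Solve a·Δx + b·Δy = Δh: det = 35·(-35) − (-440)·270 = 117575.
∂h/∂x = [(-0.3)·(-35) − (+0.6)·270] / 117575 = -0.001289
∂h/∂y = [35·(+0.6) − (-440)·(-0.3)] / 117575 = -0.0009441
Flow = −∇h = (+0.001289 east, +0.0009441 north), which points northeast.

NE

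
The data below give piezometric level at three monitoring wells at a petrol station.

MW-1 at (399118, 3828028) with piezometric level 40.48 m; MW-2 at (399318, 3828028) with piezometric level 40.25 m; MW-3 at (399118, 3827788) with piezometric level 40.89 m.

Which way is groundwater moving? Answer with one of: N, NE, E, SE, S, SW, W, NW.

NE

∂h/∂x = (40.25 − 40.48) / (399318 − 399118) = -0.001150
∂h/∂y = (40.89 − 40.48) / (3827788 − 3828028) = -0.001708
Flow = −∇h = (+0.001150 east, +0.001708 north), which points northeast.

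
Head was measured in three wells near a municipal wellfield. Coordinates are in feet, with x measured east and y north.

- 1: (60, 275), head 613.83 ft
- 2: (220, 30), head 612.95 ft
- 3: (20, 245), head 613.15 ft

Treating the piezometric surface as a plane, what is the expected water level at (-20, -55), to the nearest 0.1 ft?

Taking 1 as reference: 2−1 = (160, -245, -0.88); 3−1 = (-40, -30, -0.68).
Determinant of the coordinate differences = 160·(-30) − (-40)·(-245) = -14600.
∂h/∂x = [(-0.88)·(-30) − (-0.68)·(-245)] / -14600 = +0.009603
∂h/∂y = [160·(-0.68) − (-40)·(-0.88)] / -14600 = +0.009863
h(-20, -55) = 613.83 + (+0.009603)·(-80) + (+0.009863)·(-330) = 613.83 -0.768 -3.255 = 609.807 ft.

609.8 ft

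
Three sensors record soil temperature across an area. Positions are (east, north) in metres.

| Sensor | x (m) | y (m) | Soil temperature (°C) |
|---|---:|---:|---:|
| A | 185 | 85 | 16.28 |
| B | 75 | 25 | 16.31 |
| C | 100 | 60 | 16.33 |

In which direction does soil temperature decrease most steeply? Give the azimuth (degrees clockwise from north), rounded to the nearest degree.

143°

With T = a·x + b·y + c and A as origin, the differences give:
  (-110)·a + (-60)·b = +0.03
  (-85)·a + (-25)·b = +0.05
Eliminate b (×(-25) and ×(-60), subtract): -2350·a = 2.250 → a = ∂T/∂x = -0.0009574
Back-substitute: b = ∂T/∂y = +0.001255.
Steepest decrease is along −∇f: components (+0.0009574 E, -0.001255 N).
Azimuth = atan2(+0.0009574, -0.001255) = 142.7° ≈ 143°.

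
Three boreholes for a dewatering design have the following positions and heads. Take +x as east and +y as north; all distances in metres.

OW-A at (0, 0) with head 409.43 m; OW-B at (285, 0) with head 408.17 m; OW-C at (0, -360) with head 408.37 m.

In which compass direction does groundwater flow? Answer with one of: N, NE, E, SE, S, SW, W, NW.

SE

∂h/∂x = (408.17 − 409.43) / (285 − 0) = -0.004421
∂h/∂y = (408.37 − 409.43) / (-360 − 0) = +0.002944
Flow = −∇h = (+0.004421 east, -0.002944 north), which points southeast.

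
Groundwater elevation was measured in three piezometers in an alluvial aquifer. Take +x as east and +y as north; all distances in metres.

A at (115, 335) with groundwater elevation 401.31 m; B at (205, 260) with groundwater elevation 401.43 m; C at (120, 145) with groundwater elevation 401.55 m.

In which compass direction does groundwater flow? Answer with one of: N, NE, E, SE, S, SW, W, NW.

N

With h = a·x + b·y + c and A as origin, the differences give:
  90·a + (-75)·b = +0.12
  5·a + (-190)·b = +0.24
Eliminate b (×(-190) and ×(-75), subtract): -16725·a = -4.800 → a = ∂h/∂x = +0.0002870
Back-substitute: b = ∂h/∂y = -0.001256.
Flow = −∇h = (-0.0002870 east, +0.001256 north), which points north.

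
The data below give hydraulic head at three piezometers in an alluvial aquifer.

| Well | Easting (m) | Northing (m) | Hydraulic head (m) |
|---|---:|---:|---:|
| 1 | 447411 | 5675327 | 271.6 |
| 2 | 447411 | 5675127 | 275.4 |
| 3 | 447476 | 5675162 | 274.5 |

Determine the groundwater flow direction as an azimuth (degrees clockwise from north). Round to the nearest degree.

With h = a·x + b·y + c and 1 as origin, the differences give:
  0·a + (-200)·b = +3.8
  65·a + (-165)·b = +2.9
Eliminate b (×(-165) and ×(-200), subtract): 13000·a = -47.00 → a = ∂h/∂x = -0.003615
Back-substitute: b = ∂h/∂y = -0.01900.
Flow direction (−∇h) has components (+0.003615 E, +0.01900 N).
Azimuth = atan2(E, N) = atan2(+0.003615, +0.01900) = 10.8° ≈ 011°.

011°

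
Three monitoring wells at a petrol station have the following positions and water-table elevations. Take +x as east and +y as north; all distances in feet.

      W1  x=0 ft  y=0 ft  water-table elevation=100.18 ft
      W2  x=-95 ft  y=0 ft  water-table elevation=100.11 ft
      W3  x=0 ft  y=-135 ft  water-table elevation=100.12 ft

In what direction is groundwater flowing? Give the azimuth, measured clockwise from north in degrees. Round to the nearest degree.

239°

∂h/∂x = (100.11 − 100.18) / (-95 − 0) = +0.0007368
∂h/∂y = (100.12 − 100.18) / (-135 − 0) = +0.0004444
Flow direction (−∇h) has components (-0.0007368 E, -0.0004444 N).
Azimuth = atan2(E, N) = atan2(-0.0007368, -0.0004444) = 238.9° ≈ 239°.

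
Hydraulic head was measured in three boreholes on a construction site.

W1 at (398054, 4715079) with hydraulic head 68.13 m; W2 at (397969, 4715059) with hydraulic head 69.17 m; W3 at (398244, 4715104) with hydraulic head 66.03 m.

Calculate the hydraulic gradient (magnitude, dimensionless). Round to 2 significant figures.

Differences from W1: to W2 (Δx, Δy, Δh) = (-85, -20, +1.04); to W3 = (190, 25, -2.10).
Solve a·Δx + b·Δy = Δh: det = (-85)·25 − 190·(-20) = 1675.
∂h/∂x = [(+1.04)·25 − (-2.10)·(-20)] / 1675 = -0.009552
∂h/∂y = [(-85)·(-2.10) − 190·(+1.04)] / 1675 = -0.01140
|∇h| = √(-0.009552² + -0.01140²) = 0.01487

0.015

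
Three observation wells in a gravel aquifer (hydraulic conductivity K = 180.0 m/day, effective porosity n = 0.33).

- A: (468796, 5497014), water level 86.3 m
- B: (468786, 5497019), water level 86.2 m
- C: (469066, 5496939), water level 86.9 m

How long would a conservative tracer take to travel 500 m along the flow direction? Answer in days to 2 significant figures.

26 days

With h = a·x + b·y + c and A as origin, the differences give:
  (-10)·a + 5·b = -0.1
  270·a + (-75)·b = +0.6
Eliminate b (×(-75) and ×5, subtract): -600·a = 4.50 → a = ∂h/∂x = -0.007500
Back-substitute: b = ∂h/∂y = -0.03500.
|∇h| = √(-0.007500² + -0.03500²) = 0.03579
Seepage velocity v = K·i/n = 180.0 × 0.03579 / 0.33 = 19.52 m/day.
t = 500 / 19.52 = 25.61 days.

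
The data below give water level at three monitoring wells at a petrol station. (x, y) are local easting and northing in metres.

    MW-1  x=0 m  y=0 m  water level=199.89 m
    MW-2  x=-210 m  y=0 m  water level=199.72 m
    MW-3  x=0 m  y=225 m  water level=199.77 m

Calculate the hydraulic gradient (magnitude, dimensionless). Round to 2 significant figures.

∂h/∂x = (199.72 − 199.89) / (-210 − 0) = +0.0008095
∂h/∂y = (199.77 − 199.89) / (225 − 0) = -0.0005333
|∇h| = √(0.0008095² + -0.0005333²) = 0.0009694

0.00097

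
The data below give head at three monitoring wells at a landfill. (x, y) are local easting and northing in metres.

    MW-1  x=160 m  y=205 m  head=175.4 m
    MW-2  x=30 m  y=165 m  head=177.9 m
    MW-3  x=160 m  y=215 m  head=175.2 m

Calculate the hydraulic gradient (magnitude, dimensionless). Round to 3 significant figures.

With h = a·x + b·y + c and MW-1 as origin, the differences give:
  (-130)·a + (-40)·b = +2.5
  0·a + 10·b = -0.2
Eliminate b (×10 and ×(-40), subtract): -1300·a = 17.00 → a = ∂h/∂x = -0.01308
Back-substitute: b = ∂h/∂y = -0.02000.
|∇h| = √(-0.01308² + -0.02000²) = 0.0239

0.0239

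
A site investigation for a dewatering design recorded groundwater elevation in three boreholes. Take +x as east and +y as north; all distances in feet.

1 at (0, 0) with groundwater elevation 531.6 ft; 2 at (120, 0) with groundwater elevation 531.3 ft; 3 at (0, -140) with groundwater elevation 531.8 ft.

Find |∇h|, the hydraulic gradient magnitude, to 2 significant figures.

0.0029

∂h/∂x = (531.3 − 531.6) / (120 − 0) = -0.002500
∂h/∂y = (531.8 − 531.6) / (-140 − 0) = -0.001429
|∇h| = √(-0.002500² + -0.001429²) = 0.00288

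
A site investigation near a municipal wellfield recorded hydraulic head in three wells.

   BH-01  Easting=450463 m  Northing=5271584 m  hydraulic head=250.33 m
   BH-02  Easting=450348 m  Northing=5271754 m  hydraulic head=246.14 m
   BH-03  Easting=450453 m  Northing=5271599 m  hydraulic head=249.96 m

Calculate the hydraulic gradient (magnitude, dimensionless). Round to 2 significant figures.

Differences from BH-01: to BH-02 (Δx, Δy, Δh) = (-115, 170, -4.19); to BH-03 = (-10, 15, -0.37).
Determinant of the coordinate differences = (-115)·15 − (-10)·170 = -25.
∂h/∂x = [(-4.19)·15 − (-0.37)·170] / -25 = -0.002000
∂h/∂y = [(-115)·(-0.37) − (-10)·(-4.19)] / -25 = -0.02600
|∇h| = √(-0.002000² + -0.02600²) = 0.02608

0.026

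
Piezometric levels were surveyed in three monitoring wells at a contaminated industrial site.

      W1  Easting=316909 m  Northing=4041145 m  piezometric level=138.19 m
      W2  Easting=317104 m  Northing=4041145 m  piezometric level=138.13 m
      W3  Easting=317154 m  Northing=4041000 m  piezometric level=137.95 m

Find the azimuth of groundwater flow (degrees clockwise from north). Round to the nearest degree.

Taking W1 as reference: W2−W1 = (195, 0, -0.06); W3−W1 = (245, -145, -0.24).
Determinant of the coordinate differences = 195·(-145) − 245·0 = -28275.
∂h/∂x = [(-0.06)·(-145) − (-0.24)·0] / -28275 = -0.0003077
∂h/∂y = [195·(-0.24) − 245·(-0.06)] / -28275 = +0.001135
Flow direction (−∇h) has components (+0.0003077 E, -0.001135 N).
Azimuth = atan2(E, N) = atan2(+0.0003077, -0.001135) = 164.8° ≈ 165°.

165°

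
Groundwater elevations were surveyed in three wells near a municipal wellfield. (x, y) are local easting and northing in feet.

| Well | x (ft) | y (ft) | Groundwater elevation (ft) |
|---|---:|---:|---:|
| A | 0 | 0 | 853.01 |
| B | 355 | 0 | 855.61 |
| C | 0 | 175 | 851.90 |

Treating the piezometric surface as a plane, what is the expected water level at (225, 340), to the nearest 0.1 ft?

852.5 ft

∂h/∂x = (855.61 − 853.01) / (355 − 0) = +0.007324
∂h/∂y = (851.90 − 853.01) / (175 − 0) = -0.006343
h(225, 340) = 853.01 + (+0.007324)·(225) + (-0.006343)·(340) = 853.01 +1.648 -2.157 = 852.501 ft.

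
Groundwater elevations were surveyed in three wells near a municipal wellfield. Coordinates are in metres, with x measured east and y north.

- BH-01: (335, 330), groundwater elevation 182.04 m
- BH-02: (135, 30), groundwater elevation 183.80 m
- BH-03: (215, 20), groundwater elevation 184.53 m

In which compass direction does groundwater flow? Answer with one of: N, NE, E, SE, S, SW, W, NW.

NW

Three-point gradient (reference BH-01): Δ to BH-02 = (-200, -300, +1.76), Δ to BH-03 = (-120, -310, +2.49).
∂h/∂x = +0.007746, ∂h/∂y = -0.01103 (det = 26000).
Flow = −∇h = (-0.007746 east, +0.01103 north), which points northwest.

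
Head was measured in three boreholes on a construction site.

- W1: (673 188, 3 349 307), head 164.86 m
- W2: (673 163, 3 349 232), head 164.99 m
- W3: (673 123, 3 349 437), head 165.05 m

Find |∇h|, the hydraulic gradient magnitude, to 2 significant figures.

0.0039

Three-point gradient (reference W1): Δ to W2 = (-25, -75, +0.13), Δ to W3 = (-65, 130, +0.19).
∂h/∂x = -0.003834, ∂h/∂y = -0.0004554 (det = -8125).
|∇h| = √(-0.003834² + -0.0004554²) = 0.003861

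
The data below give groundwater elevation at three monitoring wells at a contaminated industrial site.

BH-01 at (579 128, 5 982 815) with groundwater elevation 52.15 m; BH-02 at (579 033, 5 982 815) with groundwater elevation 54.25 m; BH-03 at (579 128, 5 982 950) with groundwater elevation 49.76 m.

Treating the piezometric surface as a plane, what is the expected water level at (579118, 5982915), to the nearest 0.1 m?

∂h/∂x = (54.25 − 52.15) / (579033 − 579128) = -0.02211
∂h/∂y = (49.76 − 52.15) / (5982950 − 5982815) = -0.01770
h(579118, 5982915) = 52.15 + (-0.02211)·(-10) + (-0.01770)·(100) = 52.15 +0.221 -1.770 = 50.601 m.

50.6 m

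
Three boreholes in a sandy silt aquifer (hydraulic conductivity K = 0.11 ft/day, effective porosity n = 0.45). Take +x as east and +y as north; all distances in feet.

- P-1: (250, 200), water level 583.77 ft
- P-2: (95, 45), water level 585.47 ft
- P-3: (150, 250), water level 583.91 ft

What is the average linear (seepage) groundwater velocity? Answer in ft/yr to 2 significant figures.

Taking P-1 as reference: P-2−P-1 = (-155, -155, +1.70); P-3−P-1 = (-100, 50, +0.14).
Solve a·Δx + b·Δy = Δh: det = (-155)·50 − (-100)·(-155) = -23250.
∂h/∂x = [(+1.70)·50 − (+0.14)·(-155)] / -23250 = -0.004589
∂h/∂y = [(-155)·(+0.14) − (-100)·(+1.70)] / -23250 = -0.006378
|∇h| = √(-0.004589² + -0.006378²) = 0.007857
Seepage velocity v = K·i/n = 0.11 × 0.007857 / 0.45 = 0.001921 ft/day = 0.7016 ft/yr.

0.70 ft/yr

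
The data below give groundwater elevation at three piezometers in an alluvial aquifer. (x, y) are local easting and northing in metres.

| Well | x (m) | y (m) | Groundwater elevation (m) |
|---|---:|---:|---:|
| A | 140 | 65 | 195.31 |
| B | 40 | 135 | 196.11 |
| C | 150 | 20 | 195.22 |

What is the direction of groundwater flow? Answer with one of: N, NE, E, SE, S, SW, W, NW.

E

Differences from A: to B (Δx, Δy, Δh) = (-100, 70, +0.80); to C = (10, -45, -0.09).
Solve a·Δx + b·Δy = Δh: det = (-100)·(-45) − 10·70 = 3800.
∂h/∂x = [(+0.80)·(-45) − (-0.09)·70] / 3800 = -0.007816
∂h/∂y = [(-100)·(-0.09) − 10·(+0.80)] / 3800 = +0.0002632
Flow = −∇h = (+0.007816 east, -0.0002632 north), which points east.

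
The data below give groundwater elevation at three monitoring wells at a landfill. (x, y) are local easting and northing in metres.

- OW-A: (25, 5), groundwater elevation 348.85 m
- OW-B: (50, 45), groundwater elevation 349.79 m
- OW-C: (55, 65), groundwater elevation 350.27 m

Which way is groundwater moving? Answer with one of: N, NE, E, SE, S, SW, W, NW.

With h = a·x + b·y + c and OW-A as origin, the differences give:
  25·a + 40·b = +0.94
  30·a + 60·b = +1.42
Eliminate b (×60 and ×40, subtract): 300·a = -0.400 → a = ∂h/∂x = -0.001333
Back-substitute: b = ∂h/∂y = +0.02433.
Flow = −∇h = (+0.001333 east, -0.02433 north), which points south.

S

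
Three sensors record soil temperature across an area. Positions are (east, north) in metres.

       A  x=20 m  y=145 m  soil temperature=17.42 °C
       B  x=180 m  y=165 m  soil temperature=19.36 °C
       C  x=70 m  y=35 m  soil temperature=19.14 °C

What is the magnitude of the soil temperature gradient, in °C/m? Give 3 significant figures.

Differences from A: to B (Δx, Δy, Δh) = (160, 20, +1.94); to C = (50, -110, +1.72).
Solve a·Δx + b·Δy = ΔT: det = 160·(-110) − 50·20 = -18600.
∂T/∂x = [(+1.94)·(-110) − (+1.72)·20] / -18600 = +0.01332
∂T/∂y = [160·(+1.72) − 50·(+1.94)] / -18600 = -0.009581
|∇f| = √(0.01332² + -0.009581²) = 0.01641 °C/m

0.0164 °C/m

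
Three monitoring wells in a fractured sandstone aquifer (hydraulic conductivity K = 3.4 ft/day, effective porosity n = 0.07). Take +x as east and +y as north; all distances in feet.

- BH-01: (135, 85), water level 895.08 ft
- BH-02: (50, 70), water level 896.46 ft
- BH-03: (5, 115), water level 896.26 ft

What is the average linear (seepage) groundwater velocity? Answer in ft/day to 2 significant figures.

1.1 ft/day

With h = a·x + b·y + c and BH-01 as origin, the differences give:
  (-85)·a + (-15)·b = +1.38
  (-130)·a + 30·b = +1.18
Eliminate b (×30 and ×(-15), subtract): -4500·a = 59.100 → a = ∂h/∂x = -0.01313
Back-substitute: b = ∂h/∂y = -0.01758.
|∇h| = √(-0.01313² + -0.01758²) = 0.02194
Seepage velocity v = K·i/n = 3.4 × 0.02194 / 0.07 = 1.066 ft/day.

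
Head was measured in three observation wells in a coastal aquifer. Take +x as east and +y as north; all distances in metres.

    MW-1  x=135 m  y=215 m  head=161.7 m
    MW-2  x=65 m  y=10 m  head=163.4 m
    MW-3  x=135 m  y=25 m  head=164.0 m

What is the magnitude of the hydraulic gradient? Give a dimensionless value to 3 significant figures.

0.0165

With h = a·x + b·y + c and MW-1 as origin, the differences give:
  (-70)·a + (-205)·b = +1.7
  0·a + (-190)·b = +2.3
Eliminate b (×(-190) and ×(-205), subtract): 13300·a = 148.50 → a = ∂h/∂x = +0.01117
Back-substitute: b = ∂h/∂y = -0.01211.
|∇h| = √(0.01117² + -0.01211²) = 0.01647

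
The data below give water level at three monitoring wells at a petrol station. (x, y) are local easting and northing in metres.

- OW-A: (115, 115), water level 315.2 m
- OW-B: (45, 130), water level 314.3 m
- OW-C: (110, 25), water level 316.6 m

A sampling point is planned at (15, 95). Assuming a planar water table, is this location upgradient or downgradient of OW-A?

With h = a·x + b·y + c and OW-A as origin, the differences give:
  (-70)·a + 15·b = -0.9
  (-5)·a + (-90)·b = +1.4
Eliminate b (×(-90) and ×15, subtract): 6375·a = 60.00 → a = ∂h/∂x = +0.009412
Back-substitute: b = ∂h/∂y = -0.01608.
Head at (15, 95) = 315.2 + (+0.009412)·(-100) + (-0.01608)·(-20) = 314.58 m.
That is lower than the 315.2 m at OW-A, so the point is downgradient.

downgradient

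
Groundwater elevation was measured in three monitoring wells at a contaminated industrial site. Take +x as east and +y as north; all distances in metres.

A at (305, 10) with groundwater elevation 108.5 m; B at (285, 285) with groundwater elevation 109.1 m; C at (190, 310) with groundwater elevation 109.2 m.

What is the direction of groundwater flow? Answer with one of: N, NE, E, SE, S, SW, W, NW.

With h = a·x + b·y + c and A as origin, the differences give:
  (-20)·a + 275·b = +0.6
  (-115)·a + 300·b = +0.7
Eliminate b (×300 and ×275, subtract): 25625·a = -12.50 → a = ∂h/∂x = -0.0004878
Back-substitute: b = ∂h/∂y = +0.002146.
Flow = −∇h = (+0.0004878 east, -0.002146 north), which points south.

S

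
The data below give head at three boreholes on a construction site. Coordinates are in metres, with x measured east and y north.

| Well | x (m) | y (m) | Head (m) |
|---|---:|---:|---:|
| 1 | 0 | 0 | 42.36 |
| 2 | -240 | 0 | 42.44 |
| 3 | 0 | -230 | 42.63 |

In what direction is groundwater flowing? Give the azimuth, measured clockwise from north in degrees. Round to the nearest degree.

016°

∂h/∂x = (42.44 − 42.36) / (-240 − 0) = -0.0003333
∂h/∂y = (42.63 − 42.36) / (-230 − 0) = -0.001174
Flow direction (−∇h) has components (+0.0003333 E, +0.001174 N).
Azimuth = atan2(E, N) = atan2(+0.0003333, +0.001174) = 15.9° ≈ 016°.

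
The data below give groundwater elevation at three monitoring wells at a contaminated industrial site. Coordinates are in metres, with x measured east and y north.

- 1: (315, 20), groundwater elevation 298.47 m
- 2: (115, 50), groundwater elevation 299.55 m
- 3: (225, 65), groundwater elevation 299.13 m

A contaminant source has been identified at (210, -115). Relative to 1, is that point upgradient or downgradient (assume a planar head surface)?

Differences from 1: to 2 (Δx, Δy, Δh) = (-200, 30, +1.08); to 3 = (-90, 45, +0.66).
Determinant of the coordinate differences = (-200)·45 − (-90)·30 = -6300.
∂h/∂x = [(+1.08)·45 − (+0.66)·30] / -6300 = -0.004571
∂h/∂y = [(-200)·(+0.66) − (-90)·(+1.08)] / -6300 = +0.005524
Head at (210, -115) = 298.47 + (-0.004571)·(-105) + (+0.005524)·(-135) = 298.20 m.
That is lower than the 298.47 m at 1, so the point is downgradient.

downgradient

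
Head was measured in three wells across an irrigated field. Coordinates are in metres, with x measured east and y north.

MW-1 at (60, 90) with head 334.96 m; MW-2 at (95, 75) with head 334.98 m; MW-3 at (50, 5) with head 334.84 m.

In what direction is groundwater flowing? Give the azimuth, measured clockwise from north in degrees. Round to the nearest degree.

Taking MW-1 as reference: MW-2−MW-1 = (35, -15, +0.02); MW-3−MW-1 = (-10, -85, -0.12).
Determinant of the coordinate differences = 35·(-85) − (-10)·(-15) = -3125.
∂h/∂x = [(+0.02)·(-85) − (-0.12)·(-15)] / -3125 = +0.001120
∂h/∂y = [35·(-0.12) − (-10)·(+0.02)] / -3125 = +0.001280
Flow direction (−∇h) has components (-0.001120 E, -0.001280 N).
Azimuth = atan2(E, N) = atan2(-0.001120, -0.001280) = 221.2° ≈ 221°.

221°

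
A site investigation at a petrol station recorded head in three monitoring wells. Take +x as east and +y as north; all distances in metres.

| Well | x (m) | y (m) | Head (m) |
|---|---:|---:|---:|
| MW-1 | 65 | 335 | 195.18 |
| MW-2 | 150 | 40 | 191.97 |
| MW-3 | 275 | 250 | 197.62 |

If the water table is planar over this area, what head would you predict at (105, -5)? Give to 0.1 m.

190.4 m

Three-point gradient (reference MW-1): Δ to MW-2 = (85, -295, -3.21), Δ to MW-3 = (210, -85, +2.44).
∂h/∂x = +0.01814, ∂h/∂y = +0.01611 (det = 54725).
h(105, -5) = 195.18 + (+0.01814)·(40) + (+0.01611)·(-340) = 195.18 +0.726 -5.477 = 190.429 m.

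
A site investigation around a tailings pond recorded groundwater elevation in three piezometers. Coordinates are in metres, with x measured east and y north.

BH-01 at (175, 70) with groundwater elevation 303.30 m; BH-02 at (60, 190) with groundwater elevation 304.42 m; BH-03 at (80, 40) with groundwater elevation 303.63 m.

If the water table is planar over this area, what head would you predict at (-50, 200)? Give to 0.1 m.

305.0 m

Differences from BH-01: to BH-02 (Δx, Δy, Δh) = (-115, 120, +1.12); to BH-03 = (-95, -30, +0.33).
Determinant of the coordinate differences = (-115)·(-30) − (-95)·120 = 14850.
∂h/∂x = [(+1.12)·(-30) − (+0.33)·120] / 14850 = -0.004929
∂h/∂y = [(-115)·(+0.33) − (-95)·(+1.12)] / 14850 = +0.004609
h(-50, 200) = 303.30 + (-0.004929)·(-225) + (+0.004609)·(130) = 303.30 +1.109 +0.599 = 305.008 m.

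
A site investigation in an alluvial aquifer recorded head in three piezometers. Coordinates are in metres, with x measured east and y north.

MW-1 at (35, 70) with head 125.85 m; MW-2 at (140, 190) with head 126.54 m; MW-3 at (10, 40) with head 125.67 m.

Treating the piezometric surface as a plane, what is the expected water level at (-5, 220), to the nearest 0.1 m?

With h = a·x + b·y + c and MW-1 as origin, the differences give:
  105·a + 120·b = +0.69
  (-25)·a + (-30)·b = -0.18
Eliminate b (×(-30) and ×120, subtract): -150·a = 0.900 → a = ∂h/∂x = -0.006000
Back-substitute: b = ∂h/∂y = +0.01100.
h(-5, 220) = 125.85 + (-0.006000)·(-40) + (+0.01100)·(150) = 125.85 +0.240 +1.650 = 127.740 m.

127.7 m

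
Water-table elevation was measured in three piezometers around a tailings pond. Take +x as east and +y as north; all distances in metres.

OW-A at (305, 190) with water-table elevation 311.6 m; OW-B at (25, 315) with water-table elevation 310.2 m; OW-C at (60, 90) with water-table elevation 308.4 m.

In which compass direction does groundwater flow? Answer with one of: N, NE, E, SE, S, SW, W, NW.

Three-point gradient (reference OW-A): Δ to OW-B = (-280, 125, -1.4), Δ to OW-C = (-245, -100, -3.2).
∂h/∂x = +0.009211, ∂h/∂y = +0.009433 (det = 58625).
Flow = −∇h = (-0.009211 east, -0.009433 north), which points southwest.

SW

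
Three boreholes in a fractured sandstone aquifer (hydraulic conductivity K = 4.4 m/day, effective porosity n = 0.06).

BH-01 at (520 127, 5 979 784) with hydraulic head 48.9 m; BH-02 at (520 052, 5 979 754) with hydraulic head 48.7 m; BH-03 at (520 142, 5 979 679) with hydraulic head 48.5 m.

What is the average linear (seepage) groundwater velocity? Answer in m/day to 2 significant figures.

Taking BH-01 as reference: BH-02−BH-01 = (-75, -30, -0.2); BH-03−BH-01 = (15, -105, -0.4).
Determinant of the coordinate differences = (-75)·(-105) − 15·(-30) = 8325.
∂h/∂x = [(-0.2)·(-105) − (-0.4)·(-30)] / 8325 = +0.001081
∂h/∂y = [(-75)·(-0.4) − 15·(-0.2)] / 8325 = +0.003964
|∇h| = √(0.001081² + 0.003964²) = 0.004109
Seepage velocity v = K·i/n = 4.4 × 0.004109 / 0.06 = 0.3013 m/day.

0.30 m/day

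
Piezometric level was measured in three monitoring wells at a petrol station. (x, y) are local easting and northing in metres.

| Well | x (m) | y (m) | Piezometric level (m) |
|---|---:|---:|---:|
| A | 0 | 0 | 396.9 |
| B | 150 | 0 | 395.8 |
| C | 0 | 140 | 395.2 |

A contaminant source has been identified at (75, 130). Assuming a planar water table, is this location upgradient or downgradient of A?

∂h/∂x = (395.8 − 396.9) / (150 − 0) = -0.007333
∂h/∂y = (395.2 − 396.9) / (140 − 0) = -0.01214
Head at (75, 130) = 396.9 + (-0.007333)·(75) + (-0.01214)·(130) = 394.77 m.
That is lower than the 396.9 m at A, so the point is downgradient.

downgradient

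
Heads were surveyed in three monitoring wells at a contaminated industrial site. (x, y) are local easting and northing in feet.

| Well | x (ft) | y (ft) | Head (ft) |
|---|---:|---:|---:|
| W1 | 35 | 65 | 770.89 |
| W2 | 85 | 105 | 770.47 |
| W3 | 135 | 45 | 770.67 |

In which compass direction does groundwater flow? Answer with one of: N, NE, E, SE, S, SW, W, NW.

NE

Taking W1 as reference: W2−W1 = (50, 40, -0.42); W3−W1 = (100, -20, -0.22).
Solve a·Δx + b·Δy = Δh: det = 50·(-20) − 100·40 = -5000.
∂h/∂x = [(-0.42)·(-20) − (-0.22)·40] / -5000 = -0.003440
∂h/∂y = [50·(-0.22) − 100·(-0.42)] / -5000 = -0.006200
Flow = −∇h = (+0.003440 east, +0.006200 north), which points northeast.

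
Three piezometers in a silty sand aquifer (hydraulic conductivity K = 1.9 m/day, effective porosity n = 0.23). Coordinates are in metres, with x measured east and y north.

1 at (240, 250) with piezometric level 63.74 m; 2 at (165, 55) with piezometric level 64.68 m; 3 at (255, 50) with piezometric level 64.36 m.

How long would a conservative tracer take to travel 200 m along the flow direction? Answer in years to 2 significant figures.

13 years

Taking 1 as reference: 2−1 = (-75, -195, +0.94); 3−1 = (15, -200, +0.62).
Solve a·Δx + b·Δy = Δh: det = (-75)·(-200) − 15·(-195) = 17925.
∂h/∂x = [(+0.94)·(-200) − (+0.62)·(-195)] / 17925 = -0.003743
∂h/∂y = [(-75)·(+0.62) − 15·(+0.94)] / 17925 = -0.003381
|∇h| = √(-0.003743² + -0.003381²) = 0.005044
Seepage velocity v = K·i/n = 1.9 × 0.005044 / 0.23 = 0.04167 m/day.
t = 200 / 0.04167 = 4800 days = 13.1 years.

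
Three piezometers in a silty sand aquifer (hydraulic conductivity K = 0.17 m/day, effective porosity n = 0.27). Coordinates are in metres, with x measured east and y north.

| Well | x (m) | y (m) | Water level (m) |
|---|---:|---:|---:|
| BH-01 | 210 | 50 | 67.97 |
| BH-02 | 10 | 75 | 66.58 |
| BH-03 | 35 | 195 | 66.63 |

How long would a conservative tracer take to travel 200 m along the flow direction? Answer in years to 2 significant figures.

Taking BH-01 as reference: BH-02−BH-01 = (-200, 25, -1.39); BH-03−BH-01 = (-175, 145, -1.34).
Solve a·Δx + b·Δy = Δh: det = (-200)·145 − (-175)·25 = -24625.
∂h/∂x = [(-1.39)·145 − (-1.34)·25] / -24625 = +0.006824
∂h/∂y = [(-200)·(-1.34) − (-175)·(-1.39)] / -24625 = -0.001005
|∇h| = √(0.006824² + -0.001005²) = 0.006898
Seepage velocity v = K·i/n = 0.17 × 0.006898 / 0.27 = 0.004343 m/day.
t = 200 / 0.004343 = 4.605e+04 days = 126 years.

130 years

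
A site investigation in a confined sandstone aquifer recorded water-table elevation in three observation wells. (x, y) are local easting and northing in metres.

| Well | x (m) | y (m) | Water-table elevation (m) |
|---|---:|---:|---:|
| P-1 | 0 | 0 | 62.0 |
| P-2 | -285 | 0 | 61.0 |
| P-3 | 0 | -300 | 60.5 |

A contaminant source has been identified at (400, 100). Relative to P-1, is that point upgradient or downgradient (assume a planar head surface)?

∂h/∂x = (61.0 − 62.0) / (-285 − 0) = +0.003509
∂h/∂y = (60.5 − 62.0) / (-300 − 0) = +0.005000
Head at (400, 100) = 62.0 + (+0.003509)·(400) + (+0.005000)·(100) = 63.90 m.
That is higher than the 62.0 m at P-1, so the point is upgradient.

upgradient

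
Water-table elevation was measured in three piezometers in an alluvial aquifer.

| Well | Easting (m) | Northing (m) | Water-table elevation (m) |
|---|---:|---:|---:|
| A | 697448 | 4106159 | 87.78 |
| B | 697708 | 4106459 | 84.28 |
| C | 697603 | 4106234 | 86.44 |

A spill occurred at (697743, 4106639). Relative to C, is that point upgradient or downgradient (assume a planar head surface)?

downgradient

Taking A as reference: B−A = (260, 300, -3.50); C−A = (155, 75, -1.34).
Solve a·Δx + b·Δy = Δh: det = 260·75 − 155·300 = -27000.
∂h/∂x = [(-3.50)·75 − (-1.34)·300] / -27000 = -0.005167
∂h/∂y = [260·(-1.34) − 155·(-3.50)] / -27000 = -0.007189
Head at (697743, 4106639) = 87.78 + (-0.005167)·(295) + (-0.007189)·(480) = 82.81 m.
That is lower than the 86.44 m at C, so the point is downgradient.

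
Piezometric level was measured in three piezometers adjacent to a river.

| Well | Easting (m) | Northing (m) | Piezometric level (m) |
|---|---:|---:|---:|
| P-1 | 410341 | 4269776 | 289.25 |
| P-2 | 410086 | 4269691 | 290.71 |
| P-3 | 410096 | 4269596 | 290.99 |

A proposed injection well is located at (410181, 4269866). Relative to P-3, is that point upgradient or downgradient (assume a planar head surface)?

Differences from P-1: to P-2 (Δx, Δy, Δh) = (-255, -85, +1.46); to P-3 = (-245, -180, +1.74).
Determinant of the coordinate differences = (-255)·(-180) − (-245)·(-85) = 25075.
∂h/∂x = [(+1.46)·(-180) − (+1.74)·(-85)] / 25075 = -0.004582
∂h/∂y = [(-255)·(+1.74) − (-245)·(+1.46)] / 25075 = -0.003430
Head at (410181, 4269866) = 289.25 + (-0.004582)·(-160) + (-0.003430)·(90) = 289.67 m.
That is lower than the 290.99 m at P-3, so the point is downgradient.

downgradient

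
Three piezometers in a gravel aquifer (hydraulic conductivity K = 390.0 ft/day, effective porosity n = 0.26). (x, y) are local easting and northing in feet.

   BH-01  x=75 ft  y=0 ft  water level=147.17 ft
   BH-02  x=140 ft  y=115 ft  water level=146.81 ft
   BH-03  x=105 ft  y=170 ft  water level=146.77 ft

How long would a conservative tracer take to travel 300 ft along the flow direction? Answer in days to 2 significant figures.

Taking BH-01 as reference: BH-02−BH-01 = (65, 115, -0.36); BH-03−BH-01 = (30, 170, -0.40).
Determinant of the coordinate differences = 65·170 − 30·115 = 7600.
∂h/∂x = [(-0.36)·170 − (-0.40)·115] / 7600 = -0.002000
∂h/∂y = [65·(-0.40) − 30·(-0.36)] / 7600 = -0.002000
|∇h| = √(-0.002000² + -0.002000²) = 0.002828
Seepage velocity v = K·i/n = 390.0 × 0.002828 / 0.26 = 4.242 ft/day.
t = 300 / 4.242 = 70.72 days.

71 days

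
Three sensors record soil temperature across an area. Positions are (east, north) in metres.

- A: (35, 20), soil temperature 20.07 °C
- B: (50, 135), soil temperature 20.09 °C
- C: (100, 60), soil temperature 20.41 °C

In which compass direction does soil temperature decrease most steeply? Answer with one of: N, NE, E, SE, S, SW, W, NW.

Three-point gradient (reference A): Δ to B = (15, 115, +0.02), Δ to C = (65, 40, +0.34).
∂T/∂x = +0.005571, ∂T/∂y = -0.0005527 (det = -6875).
Steepest decrease is along −∇f = (-0.005571 E, +0.0005527 N) → west.

W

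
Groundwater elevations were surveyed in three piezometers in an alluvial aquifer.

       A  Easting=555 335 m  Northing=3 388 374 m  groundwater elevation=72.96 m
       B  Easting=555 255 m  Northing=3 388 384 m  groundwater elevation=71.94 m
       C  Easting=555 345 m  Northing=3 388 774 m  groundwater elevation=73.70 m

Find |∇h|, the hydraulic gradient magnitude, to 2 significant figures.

0.013

Taking A as reference: B−A = (-80, 10, -1.02); C−A = (10, 400, +0.74).
Solve a·Δx + b·Δy = Δh: det = (-80)·400 − 10·10 = -32100.
∂h/∂x = [(-1.02)·400 − (+0.74)·10] / -32100 = +0.01294
∂h/∂y = [(-80)·(+0.74) − 10·(-1.02)] / -32100 = +0.001526
|∇h| = √(0.01294² + 0.001526²) = 0.01303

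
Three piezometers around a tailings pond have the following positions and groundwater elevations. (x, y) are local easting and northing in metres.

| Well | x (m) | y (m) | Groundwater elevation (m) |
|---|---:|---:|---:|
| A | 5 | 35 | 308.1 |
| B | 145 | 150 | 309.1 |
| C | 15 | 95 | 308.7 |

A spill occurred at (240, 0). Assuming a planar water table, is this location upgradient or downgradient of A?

Taking A as reference: B−A = (140, 115, +1.0); C−A = (10, 60, +0.6).
Determinant of the coordinate differences = 140·60 − 10·115 = 7250.
∂h/∂x = [(+1.0)·60 − (+0.6)·115] / 7250 = -0.001241
∂h/∂y = [140·(+0.6) − 10·(+1.0)] / 7250 = +0.01021
Head at (240, 0) = 308.1 + (-0.001241)·(235) + (+0.01021)·(-35) = 307.45 m.
That is lower than the 308.1 m at A, so the point is downgradient.

downgradient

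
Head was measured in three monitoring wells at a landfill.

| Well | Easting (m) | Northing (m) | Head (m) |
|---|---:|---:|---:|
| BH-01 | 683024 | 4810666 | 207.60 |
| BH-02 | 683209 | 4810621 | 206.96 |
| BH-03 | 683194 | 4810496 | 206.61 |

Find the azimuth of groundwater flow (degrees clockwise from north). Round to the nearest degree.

With h = a·x + b·y + c and BH-01 as origin, the differences give:
  185·a + (-45)·b = -0.64
  170·a + (-170)·b = -0.99
Eliminate b (×(-170) and ×(-45), subtract): -23800·a = 64.250 → a = ∂h/∂x = -0.002700
Back-substitute: b = ∂h/∂y = +0.003124.
Flow direction (−∇h) has components (+0.002700 E, -0.003124 N).
Azimuth = atan2(E, N) = atan2(+0.002700, -0.003124) = 139.2° ≈ 139°.

139°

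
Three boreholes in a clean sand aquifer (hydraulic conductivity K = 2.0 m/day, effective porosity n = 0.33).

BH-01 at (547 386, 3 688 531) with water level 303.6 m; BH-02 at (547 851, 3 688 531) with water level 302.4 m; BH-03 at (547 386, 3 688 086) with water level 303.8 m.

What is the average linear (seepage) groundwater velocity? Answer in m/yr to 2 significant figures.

5.8 m/yr

∂h/∂x = (302.4 − 303.6) / (547851 − 547386) = -0.002581
∂h/∂y = (303.8 − 303.6) / (3688086 − 3688531) = -0.0004494
|∇h| = √(-0.002581² + -0.0004494²) = 0.00262
Seepage velocity v = K·i/n = 2.0 × 0.00262 / 0.33 = 0.01588 m/day = 5.8 m/yr.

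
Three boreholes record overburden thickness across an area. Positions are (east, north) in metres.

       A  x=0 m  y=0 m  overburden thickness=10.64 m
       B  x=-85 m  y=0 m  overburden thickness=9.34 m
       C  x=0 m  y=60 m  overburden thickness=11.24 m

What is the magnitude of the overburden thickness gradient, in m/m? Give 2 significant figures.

∂d/∂x = (9.34 − 10.64) / (-85 − 0) = +0.01529
∂d/∂y = (11.24 − 10.64) / (60 − 0) = +0.01000
|∇f| = √(0.01529² + 0.01000²) = 0.01827 m/m

0.018 m/m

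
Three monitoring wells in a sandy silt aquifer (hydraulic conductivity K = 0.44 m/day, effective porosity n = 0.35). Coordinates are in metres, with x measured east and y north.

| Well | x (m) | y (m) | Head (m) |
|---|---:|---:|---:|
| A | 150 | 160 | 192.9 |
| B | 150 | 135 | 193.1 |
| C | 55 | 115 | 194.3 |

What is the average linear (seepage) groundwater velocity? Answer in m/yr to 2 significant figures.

6.2 m/yr

Differences from A: to B (Δx, Δy, Δh) = (0, -25, +0.2); to C = (-95, -45, +1.4).
Solve a·Δx + b·Δy = Δh: det = 0·(-45) − (-95)·(-25) = -2375.
∂h/∂x = [(+0.2)·(-45) − (+1.4)·(-25)] / -2375 = -0.01095
∂h/∂y = [0·(+1.4) − (-95)·(+0.2)] / -2375 = -0.008000
|∇h| = √(-0.01095² + -0.008000²) = 0.01356
Seepage velocity v = K·i/n = 0.44 × 0.01356 / 0.35 = 0.01705 m/day = 6.228 m/yr.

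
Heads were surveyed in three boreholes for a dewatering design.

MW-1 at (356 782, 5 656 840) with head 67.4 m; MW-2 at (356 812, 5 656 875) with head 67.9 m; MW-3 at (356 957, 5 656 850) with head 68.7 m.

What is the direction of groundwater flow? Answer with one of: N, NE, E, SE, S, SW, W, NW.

SW

Differences from MW-1: to MW-2 (Δx, Δy, Δh) = (30, 35, +0.5); to MW-3 = (175, 10, +1.3).
Determinant of the coordinate differences = 30·10 − 175·35 = -5825.
∂h/∂x = [(+0.5)·10 − (+1.3)·35] / -5825 = +0.006953
∂h/∂y = [30·(+1.3) − 175·(+0.5)] / -5825 = +0.008326
Flow = −∇h = (-0.006953 east, -0.008326 north), which points southwest.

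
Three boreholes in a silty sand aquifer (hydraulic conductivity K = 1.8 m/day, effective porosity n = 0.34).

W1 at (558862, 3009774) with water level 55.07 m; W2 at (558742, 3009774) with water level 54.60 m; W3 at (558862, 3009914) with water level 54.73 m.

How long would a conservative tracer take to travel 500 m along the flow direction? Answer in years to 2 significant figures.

∂h/∂x = (54.60 − 55.07) / (558742 − 558862) = +0.003917
∂h/∂y = (54.73 − 55.07) / (3009914 − 3009774) = -0.002429
|∇h| = √(0.003917² + -0.002429²) = 0.004609
Seepage velocity v = K·i/n = 1.8 × 0.004609 / 0.34 = 0.0244 m/day.
t = 500 / 0.0244 = 2.049e+04 days = 56.1 years.

56 years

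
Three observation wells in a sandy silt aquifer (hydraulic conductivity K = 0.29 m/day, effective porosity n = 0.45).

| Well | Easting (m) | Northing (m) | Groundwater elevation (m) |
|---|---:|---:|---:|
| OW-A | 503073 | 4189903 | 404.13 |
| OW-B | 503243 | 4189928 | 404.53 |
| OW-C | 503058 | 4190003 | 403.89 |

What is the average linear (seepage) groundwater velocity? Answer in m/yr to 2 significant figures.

0.78 m/yr

With h = a·x + b·y + c and OW-A as origin, the differences give:
  170·a + 25·b = +0.40
  (-15)·a + 100·b = -0.24
Eliminate b (×100 and ×25, subtract): 17375·a = 46.000 → a = ∂h/∂x = +0.002647
Back-substitute: b = ∂h/∂y = -0.002003.
|∇h| = √(0.002647² + -0.002003²) = 0.003319
Seepage velocity v = K·i/n = 0.29 × 0.003319 / 0.45 = 0.002139 m/day = 0.7813 m/yr.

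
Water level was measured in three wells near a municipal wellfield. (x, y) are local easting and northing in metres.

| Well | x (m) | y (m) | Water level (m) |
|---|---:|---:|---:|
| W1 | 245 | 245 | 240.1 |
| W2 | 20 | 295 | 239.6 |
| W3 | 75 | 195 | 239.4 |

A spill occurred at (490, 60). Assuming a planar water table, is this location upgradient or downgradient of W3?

upgradient

With h = a·x + b·y + c and W1 as origin, the differences give:
  (-225)·a + 50·b = -0.5
  (-170)·a + (-50)·b = -0.7
Eliminate b (×(-50) and ×50, subtract): 19750·a = 60.00 → a = ∂h/∂x = +0.003038
Back-substitute: b = ∂h/∂y = +0.003671.
Head at (490, 60) = 240.1 + (+0.003038)·(245) + (+0.003671)·(-185) = 240.17 m.
That is higher than the 239.4 m at W3, so the point is upgradient.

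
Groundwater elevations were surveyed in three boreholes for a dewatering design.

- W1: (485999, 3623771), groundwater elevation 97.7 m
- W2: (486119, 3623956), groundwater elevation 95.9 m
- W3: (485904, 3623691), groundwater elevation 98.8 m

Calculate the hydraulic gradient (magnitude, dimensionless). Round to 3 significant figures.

Taking W1 as reference: W2−W1 = (120, 185, -1.8); W3−W1 = (-95, -80, +1.1).
Determinant of the coordinate differences = 120·(-80) − (-95)·185 = 7975.
∂h/∂x = [(-1.8)·(-80) − (+1.1)·185] / 7975 = -0.007461
∂h/∂y = [120·(+1.1) − (-95)·(-1.8)] / 7975 = -0.004890
|∇h| = √(-0.007461² + -0.004890²) = 0.008921

0.00892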